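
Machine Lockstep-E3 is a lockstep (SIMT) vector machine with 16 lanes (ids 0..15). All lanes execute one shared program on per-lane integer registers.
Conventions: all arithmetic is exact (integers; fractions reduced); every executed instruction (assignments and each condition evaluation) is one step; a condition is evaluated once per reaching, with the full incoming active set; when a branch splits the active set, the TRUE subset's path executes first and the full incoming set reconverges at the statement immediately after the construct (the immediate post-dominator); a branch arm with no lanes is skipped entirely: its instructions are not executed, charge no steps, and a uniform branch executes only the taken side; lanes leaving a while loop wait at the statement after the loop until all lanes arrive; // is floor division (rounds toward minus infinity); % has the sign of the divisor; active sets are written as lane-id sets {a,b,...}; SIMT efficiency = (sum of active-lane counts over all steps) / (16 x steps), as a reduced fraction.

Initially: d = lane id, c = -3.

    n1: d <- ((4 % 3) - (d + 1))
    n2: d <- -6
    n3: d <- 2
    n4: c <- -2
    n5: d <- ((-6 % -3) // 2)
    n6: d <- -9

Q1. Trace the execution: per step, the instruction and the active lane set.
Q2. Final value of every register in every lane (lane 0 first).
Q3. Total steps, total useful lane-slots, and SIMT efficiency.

step 0: d <- ((4 % 3) - (d + 1))     {0,1,2,3,4,5,6,7,8,9,10,11,12,13,14,15}
step 1: d <- -6                      {0,1,2,3,4,5,6,7,8,9,10,11,12,13,14,15}
step 2: d <- 2                       {0,1,2,3,4,5,6,7,8,9,10,11,12,13,14,15}
step 3: c <- -2                      {0,1,2,3,4,5,6,7,8,9,10,11,12,13,14,15}
step 4: d <- ((-6 % -3) // 2)        {0,1,2,3,4,5,6,7,8,9,10,11,12,13,14,15}
step 5: d <- -9                      {0,1,2,3,4,5,6,7,8,9,10,11,12,13,14,15}

Answer: 6 steps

d: -9,-9,-9,-9,-9,-9,-9,-9,-9,-9,-9,-9,-9,-9,-9,-9
c: -2,-2,-2,-2,-2,-2,-2,-2,-2,-2,-2,-2,-2,-2,-2,-2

steps = 6; useful = 96; efficiency = 96/96 = 1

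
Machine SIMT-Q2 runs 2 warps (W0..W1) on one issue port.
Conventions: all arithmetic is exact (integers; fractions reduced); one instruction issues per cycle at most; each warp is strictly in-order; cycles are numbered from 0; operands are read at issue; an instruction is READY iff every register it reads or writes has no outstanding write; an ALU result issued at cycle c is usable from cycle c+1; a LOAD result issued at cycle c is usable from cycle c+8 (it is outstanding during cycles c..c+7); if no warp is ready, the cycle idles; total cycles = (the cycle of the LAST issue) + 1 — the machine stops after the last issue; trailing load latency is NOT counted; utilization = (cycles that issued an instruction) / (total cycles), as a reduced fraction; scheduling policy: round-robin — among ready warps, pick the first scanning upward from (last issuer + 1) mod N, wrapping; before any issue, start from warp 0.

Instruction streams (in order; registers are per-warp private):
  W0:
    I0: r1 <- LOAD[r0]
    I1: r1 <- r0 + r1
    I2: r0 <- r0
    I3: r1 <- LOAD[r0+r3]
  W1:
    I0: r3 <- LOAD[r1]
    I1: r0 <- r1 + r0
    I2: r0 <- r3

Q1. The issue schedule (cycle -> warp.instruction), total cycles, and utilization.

cycle 0: W0.I0
cycle 1: W1.I0
cycle 2: W1.I1
cycle 3: idle
cycle 4: idle
cycle 5: idle
cycle 6: idle
cycle 7: idle
cycle 8: W0.I1
cycle 9: W1.I2
cycle 10: W0.I2
cycle 11: W0.I3

Answer: 12 cycles, utilization 7/12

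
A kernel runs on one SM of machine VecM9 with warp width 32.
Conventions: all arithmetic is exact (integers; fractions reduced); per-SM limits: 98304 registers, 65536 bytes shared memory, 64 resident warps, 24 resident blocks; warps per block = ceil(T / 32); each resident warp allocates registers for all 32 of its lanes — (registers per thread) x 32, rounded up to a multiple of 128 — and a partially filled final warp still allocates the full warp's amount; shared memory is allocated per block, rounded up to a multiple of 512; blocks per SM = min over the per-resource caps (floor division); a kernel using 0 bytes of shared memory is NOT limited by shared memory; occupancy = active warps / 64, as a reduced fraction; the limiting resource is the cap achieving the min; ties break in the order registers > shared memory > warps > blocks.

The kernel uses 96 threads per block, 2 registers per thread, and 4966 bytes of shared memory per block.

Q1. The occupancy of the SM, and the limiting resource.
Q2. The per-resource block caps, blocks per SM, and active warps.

Answer: occupancy 9/16, limited by shared memory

registers: 256 blocks
shared memory: 12 blocks
warps: 21 blocks
blocks: 24 blocks

Answer: 12 blocks, 36 active warps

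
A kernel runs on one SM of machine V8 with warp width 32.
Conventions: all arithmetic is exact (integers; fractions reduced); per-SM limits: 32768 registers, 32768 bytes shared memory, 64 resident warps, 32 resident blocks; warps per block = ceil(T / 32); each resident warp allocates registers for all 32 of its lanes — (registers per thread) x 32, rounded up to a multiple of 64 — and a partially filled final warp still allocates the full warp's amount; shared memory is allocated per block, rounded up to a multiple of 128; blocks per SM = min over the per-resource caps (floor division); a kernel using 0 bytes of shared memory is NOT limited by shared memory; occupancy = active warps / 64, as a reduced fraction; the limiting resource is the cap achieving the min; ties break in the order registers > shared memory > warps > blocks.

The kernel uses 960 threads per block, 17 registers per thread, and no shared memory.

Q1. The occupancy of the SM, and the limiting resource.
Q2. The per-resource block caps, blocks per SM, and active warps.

Answer: occupancy 15/32, limited by registers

registers: 1 block
shared memory: no limit (kernel uses none)
warps: 2 blocks
blocks: 32 blocks

Answer: 1 block, 30 active warps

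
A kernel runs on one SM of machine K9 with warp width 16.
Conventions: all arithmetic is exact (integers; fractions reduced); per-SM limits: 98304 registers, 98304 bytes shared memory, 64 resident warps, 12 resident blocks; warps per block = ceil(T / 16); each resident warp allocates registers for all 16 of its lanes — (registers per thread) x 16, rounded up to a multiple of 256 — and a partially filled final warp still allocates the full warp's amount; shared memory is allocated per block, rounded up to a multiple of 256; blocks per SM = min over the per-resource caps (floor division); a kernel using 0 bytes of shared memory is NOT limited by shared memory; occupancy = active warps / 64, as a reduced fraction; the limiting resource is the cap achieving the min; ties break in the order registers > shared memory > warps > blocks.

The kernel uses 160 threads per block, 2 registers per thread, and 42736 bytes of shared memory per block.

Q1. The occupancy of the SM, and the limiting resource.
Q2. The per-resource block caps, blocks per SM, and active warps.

Answer: occupancy 5/16, limited by shared memory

registers: 38 blocks
shared memory: 2 blocks
warps: 6 blocks
blocks: 12 blocks

Answer: 2 blocks, 20 active warps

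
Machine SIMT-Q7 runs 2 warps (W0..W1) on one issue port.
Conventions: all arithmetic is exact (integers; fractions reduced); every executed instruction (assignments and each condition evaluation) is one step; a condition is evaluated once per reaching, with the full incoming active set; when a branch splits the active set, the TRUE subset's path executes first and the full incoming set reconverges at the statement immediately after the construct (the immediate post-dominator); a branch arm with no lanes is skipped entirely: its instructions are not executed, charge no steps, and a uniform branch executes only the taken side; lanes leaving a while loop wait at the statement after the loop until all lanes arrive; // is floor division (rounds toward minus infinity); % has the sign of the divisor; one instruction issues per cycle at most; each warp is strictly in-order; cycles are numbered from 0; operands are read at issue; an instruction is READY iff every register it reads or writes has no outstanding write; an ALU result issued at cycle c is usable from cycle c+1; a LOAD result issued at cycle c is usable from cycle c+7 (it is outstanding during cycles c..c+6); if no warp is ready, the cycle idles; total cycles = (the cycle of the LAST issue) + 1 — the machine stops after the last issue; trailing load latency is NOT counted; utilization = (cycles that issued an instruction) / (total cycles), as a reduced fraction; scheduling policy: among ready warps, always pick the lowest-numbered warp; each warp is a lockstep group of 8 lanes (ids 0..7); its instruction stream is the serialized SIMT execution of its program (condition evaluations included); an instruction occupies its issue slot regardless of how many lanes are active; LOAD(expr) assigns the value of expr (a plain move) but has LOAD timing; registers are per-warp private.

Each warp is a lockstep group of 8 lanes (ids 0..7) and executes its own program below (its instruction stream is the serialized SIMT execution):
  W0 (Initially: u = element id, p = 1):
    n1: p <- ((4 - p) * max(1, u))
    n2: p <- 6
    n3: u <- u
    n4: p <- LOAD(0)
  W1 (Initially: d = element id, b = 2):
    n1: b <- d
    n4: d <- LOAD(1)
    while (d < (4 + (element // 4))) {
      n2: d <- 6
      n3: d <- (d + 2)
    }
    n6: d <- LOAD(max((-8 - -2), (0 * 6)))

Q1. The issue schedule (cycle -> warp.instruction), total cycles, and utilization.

cycle 0: W0.I0
cycle 1: W0.I1
cycle 2: W0.I2
cycle 3: W0.I3
cycle 4: W1.I0
cycle 5: W1.I1
cycle 6: idle
cycle 7: idle
cycle 8: idle
cycle 9: idle
cycle 10: idle
cycle 11: idle
cycle 12: W1.I2
cycle 13: W1.I3
cycle 14: W1.I4
cycle 15: W1.I5
cycle 16: W1.I6

Answer: 17 cycles, utilization 11/17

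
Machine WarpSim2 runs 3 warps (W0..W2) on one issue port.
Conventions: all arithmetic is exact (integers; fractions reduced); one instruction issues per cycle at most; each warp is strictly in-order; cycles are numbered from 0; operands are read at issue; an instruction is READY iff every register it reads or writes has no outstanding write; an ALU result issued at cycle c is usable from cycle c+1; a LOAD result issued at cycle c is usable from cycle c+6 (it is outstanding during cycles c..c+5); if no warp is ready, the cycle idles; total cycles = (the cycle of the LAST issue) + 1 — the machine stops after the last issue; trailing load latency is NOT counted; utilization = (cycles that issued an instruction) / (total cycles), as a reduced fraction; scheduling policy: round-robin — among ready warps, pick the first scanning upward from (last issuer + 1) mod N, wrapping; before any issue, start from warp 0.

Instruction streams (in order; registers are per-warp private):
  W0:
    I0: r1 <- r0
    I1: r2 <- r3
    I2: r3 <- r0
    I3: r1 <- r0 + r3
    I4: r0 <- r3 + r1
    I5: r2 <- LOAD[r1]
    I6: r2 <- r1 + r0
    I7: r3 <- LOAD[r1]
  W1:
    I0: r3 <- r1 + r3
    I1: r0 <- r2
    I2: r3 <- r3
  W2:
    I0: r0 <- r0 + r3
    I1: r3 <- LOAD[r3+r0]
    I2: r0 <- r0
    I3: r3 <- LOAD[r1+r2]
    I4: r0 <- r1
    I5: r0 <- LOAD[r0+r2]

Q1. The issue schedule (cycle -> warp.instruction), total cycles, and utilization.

cycle 0: W0.I0
cycle 1: W1.I0
cycle 2: W2.I0
cycle 3: W0.I1
cycle 4: W1.I1
cycle 5: W2.I1
cycle 6: W0.I2
cycle 7: W1.I2
cycle 8: W2.I2
cycle 9: W0.I3
cycle 10: W0.I4
cycle 11: W2.I3
cycle 12: W0.I5
cycle 13: W2.I4
cycle 14: W2.I5
cycle 15: idle
cycle 16: idle
cycle 17: idle
cycle 18: W0.I6
cycle 19: W0.I7

Answer: 20 cycles, utilization 17/20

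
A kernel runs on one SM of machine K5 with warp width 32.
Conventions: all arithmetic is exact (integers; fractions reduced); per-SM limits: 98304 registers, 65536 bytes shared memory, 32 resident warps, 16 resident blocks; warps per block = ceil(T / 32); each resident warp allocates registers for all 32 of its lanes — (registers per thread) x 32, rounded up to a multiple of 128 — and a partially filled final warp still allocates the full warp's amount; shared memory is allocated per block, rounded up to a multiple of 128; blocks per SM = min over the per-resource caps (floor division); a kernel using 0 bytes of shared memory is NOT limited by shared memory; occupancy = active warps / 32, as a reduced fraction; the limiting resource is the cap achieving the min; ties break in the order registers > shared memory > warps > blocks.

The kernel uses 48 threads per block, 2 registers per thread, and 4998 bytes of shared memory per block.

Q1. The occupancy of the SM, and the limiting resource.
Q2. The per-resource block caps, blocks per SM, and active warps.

Answer: occupancy 3/4, limited by shared memory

registers: 384 blocks
shared memory: 12 blocks
warps: 16 blocks
blocks: 16 blocks

Answer: 12 blocks, 24 active warps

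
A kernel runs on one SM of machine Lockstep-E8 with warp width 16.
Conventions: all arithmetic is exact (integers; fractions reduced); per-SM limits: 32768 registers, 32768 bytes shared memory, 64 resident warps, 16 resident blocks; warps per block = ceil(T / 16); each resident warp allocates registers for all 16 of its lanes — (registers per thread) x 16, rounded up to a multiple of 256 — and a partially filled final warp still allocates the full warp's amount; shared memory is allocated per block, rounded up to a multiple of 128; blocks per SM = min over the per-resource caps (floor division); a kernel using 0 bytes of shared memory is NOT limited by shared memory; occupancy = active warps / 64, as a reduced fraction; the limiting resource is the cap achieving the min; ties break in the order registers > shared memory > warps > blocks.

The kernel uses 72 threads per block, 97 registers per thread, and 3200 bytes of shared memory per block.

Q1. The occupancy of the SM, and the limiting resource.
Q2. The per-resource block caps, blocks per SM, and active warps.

Answer: occupancy 15/64, limited by registers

registers: 3 blocks
shared memory: 10 blocks
warps: 12 blocks
blocks: 16 blocks

Answer: 3 blocks, 15 active warps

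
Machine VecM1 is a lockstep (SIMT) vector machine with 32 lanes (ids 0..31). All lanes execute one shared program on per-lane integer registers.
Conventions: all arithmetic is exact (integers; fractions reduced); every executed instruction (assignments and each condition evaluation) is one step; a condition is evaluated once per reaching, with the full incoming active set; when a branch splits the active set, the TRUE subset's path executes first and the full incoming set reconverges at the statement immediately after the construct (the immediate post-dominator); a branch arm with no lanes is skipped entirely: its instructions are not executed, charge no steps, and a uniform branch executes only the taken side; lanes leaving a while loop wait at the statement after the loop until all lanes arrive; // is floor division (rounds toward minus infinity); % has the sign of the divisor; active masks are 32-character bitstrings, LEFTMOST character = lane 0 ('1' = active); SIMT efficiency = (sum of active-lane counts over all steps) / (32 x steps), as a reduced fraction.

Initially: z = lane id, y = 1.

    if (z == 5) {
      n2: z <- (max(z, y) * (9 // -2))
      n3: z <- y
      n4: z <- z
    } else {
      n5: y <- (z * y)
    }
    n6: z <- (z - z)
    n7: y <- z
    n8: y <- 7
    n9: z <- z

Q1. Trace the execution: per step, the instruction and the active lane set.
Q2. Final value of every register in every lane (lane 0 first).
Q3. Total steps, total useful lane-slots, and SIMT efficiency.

step 0: eval (z == 5)                11111111111111111111111111111111
step 1: z <- (max(z, y) * (9 // -2)) 00000100000000000000000000000000
step 2: z <- y                       00000100000000000000000000000000
step 3: z <- z                       00000100000000000000000000000000
step 4: y <- (z * y)                 11111011111111111111111111111111
step 5: z <- (z - z)                 11111111111111111111111111111111
step 6: y <- z                       11111111111111111111111111111111
step 7: y <- 7                       11111111111111111111111111111111
step 8: z <- z                       11111111111111111111111111111111

Answer: 9 steps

z: 0,0,0,0,0,0,0,0,0,0,0,0,0,0,0,0,0,0,0,0,0,0,0,0,0,0,0,0,0,0,0,0
y: 7,7,7,7,7,7,7,7,7,7,7,7,7,7,7,7,7,7,7,7,7,7,7,7,7,7,7,7,7,7,7,7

steps = 9; useful = 194; efficiency = 194/288 = 97/144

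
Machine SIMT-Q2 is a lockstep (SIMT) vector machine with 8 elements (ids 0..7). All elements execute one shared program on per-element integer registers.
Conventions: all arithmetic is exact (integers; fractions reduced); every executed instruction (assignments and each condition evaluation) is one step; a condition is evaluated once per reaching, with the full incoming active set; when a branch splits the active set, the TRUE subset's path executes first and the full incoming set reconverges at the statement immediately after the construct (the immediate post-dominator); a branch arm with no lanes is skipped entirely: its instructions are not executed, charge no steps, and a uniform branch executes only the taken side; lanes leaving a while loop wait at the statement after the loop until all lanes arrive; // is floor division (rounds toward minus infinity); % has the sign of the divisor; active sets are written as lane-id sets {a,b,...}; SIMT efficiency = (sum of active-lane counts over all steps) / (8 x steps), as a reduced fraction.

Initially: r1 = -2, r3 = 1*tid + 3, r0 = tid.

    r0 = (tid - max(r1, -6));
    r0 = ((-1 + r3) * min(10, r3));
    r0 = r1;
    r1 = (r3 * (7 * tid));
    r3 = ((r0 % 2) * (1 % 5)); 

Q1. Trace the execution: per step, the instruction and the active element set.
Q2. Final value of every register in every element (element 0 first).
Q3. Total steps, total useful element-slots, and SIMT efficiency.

step 0: r0 <- (tid - max(r1, -6))    {0,1,2,3,4,5,6,7}
step 1: r0 <- ((-1 + r3) * min(10, r3)) {0,1,2,3,4,5,6,7}
step 2: r0 <- r1                     {0,1,2,3,4,5,6,7}
step 3: r1 <- (r3 * (7 * tid))       {0,1,2,3,4,5,6,7}
step 4: r3 <- ((r0 % 2) * (1 % 5))   {0,1,2,3,4,5,6,7}

Answer: 5 steps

r1: 0,28,70,126,196,280,378,490
r3: 0,0,0,0,0,0,0,0
r0: -2,-2,-2,-2,-2,-2,-2,-2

steps = 5; useful = 40; efficiency = 40/40 = 1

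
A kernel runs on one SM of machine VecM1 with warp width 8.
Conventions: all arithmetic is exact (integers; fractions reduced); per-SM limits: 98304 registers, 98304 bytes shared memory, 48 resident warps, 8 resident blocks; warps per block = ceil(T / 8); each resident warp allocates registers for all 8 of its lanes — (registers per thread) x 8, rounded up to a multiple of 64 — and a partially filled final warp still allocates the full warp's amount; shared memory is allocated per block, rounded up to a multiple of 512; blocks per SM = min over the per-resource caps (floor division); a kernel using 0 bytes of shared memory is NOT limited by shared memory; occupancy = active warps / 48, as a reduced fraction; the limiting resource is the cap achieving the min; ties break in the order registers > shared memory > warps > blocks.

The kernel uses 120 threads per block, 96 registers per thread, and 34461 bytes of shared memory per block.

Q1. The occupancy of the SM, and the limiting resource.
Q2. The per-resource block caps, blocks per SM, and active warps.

Answer: occupancy 5/8, limited by shared memory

registers: 8 blocks
shared memory: 2 blocks
warps: 3 blocks
blocks: 8 blocks

Answer: 2 blocks, 30 active warps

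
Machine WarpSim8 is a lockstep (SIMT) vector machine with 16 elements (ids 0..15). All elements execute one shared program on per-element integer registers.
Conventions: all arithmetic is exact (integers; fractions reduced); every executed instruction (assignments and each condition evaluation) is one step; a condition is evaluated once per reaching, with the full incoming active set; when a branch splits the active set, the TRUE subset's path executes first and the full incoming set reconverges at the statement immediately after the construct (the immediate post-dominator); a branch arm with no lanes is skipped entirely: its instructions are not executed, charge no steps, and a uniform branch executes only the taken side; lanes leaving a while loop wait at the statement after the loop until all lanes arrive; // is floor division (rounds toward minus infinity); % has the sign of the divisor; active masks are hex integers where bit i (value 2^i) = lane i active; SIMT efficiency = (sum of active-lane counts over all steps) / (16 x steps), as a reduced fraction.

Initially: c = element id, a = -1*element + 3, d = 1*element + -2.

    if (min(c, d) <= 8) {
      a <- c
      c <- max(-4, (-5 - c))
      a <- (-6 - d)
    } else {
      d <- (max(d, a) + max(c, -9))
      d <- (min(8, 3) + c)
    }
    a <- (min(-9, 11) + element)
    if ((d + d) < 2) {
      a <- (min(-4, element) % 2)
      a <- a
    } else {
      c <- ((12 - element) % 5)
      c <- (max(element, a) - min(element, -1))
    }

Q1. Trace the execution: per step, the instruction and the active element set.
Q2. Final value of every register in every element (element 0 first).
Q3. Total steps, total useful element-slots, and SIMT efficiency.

step 0: eval (min(c, d) <= 8)        0xffff
step 1: a <- c                       0x07ff
step 2: c <- max(-4, (-5 - c))       0x07ff
step 3: a <- (-6 - d)                0x07ff
step 4: d <- (max(d, a) + max(c, -9)) 0xf800
step 5: d <- (min(8, 3) + c)         0xf800
step 6: a <- (min(-9, 11) + element) 0xffff
step 7: eval ((d + d) < 2)           0xffff
step 8: a <- (min(-4, element) % 2)  0x0007
step 9: a <- a                       0x0007
step 10: c <- ((12 - element) % 5)    0xfff8
step 11: c <- (max(element, a) - min(element, -1)) 0xfff8

Answer: 12 steps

c: -4,-4,-4,4,5,6,7,8,9,10,11,12,13,14,15,16
a: 0,0,0,-6,-5,-4,-3,-2,-1,0,1,2,3,4,5,6
d: -2,-1,0,1,2,3,4,5,6,7,8,14,15,16,17,18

steps = 12; useful = 123; efficiency = 123/192 = 41/64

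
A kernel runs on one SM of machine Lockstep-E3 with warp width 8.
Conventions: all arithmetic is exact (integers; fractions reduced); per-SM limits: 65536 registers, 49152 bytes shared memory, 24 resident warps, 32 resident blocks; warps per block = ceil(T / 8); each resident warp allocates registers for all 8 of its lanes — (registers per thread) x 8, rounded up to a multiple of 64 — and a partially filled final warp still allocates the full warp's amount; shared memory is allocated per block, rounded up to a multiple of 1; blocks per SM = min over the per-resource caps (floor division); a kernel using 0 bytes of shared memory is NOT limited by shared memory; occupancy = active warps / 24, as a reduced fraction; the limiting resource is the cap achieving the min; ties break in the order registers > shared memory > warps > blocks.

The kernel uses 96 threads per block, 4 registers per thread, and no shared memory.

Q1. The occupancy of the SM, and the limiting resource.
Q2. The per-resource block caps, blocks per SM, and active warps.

Answer: occupancy 1, limited by warps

registers: 85 blocks
shared memory: no limit (kernel uses none)
warps: 2 blocks
blocks: 32 blocks

Answer: 2 blocks, 24 active warps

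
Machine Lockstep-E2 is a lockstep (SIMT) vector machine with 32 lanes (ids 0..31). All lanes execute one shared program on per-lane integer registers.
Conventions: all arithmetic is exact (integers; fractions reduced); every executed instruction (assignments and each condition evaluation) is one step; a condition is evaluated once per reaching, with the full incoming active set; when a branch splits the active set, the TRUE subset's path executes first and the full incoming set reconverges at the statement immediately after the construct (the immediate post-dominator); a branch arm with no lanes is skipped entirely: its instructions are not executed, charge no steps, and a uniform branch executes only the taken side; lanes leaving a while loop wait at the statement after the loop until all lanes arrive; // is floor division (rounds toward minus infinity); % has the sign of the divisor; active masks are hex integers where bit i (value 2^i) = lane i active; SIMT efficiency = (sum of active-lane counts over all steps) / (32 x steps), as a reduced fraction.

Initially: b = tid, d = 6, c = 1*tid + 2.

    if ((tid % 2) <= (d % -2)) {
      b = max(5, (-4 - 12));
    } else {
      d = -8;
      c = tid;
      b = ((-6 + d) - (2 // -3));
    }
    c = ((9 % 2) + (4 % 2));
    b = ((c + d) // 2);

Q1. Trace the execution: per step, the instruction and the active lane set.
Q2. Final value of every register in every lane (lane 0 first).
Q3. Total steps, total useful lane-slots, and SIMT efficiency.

step 0: eval ((tid % 2) <= (d % -2)) 0xffffffff
step 1: b <- max(5, (-4 - 12))       0x55555555
step 2: d <- -8                      0xaaaaaaaa
step 3: c <- tid                     0xaaaaaaaa
step 4: b <- ((-6 + d) - (2 // -3))  0xaaaaaaaa
step 5: c <- ((9 % 2) + (4 % 2))     0xffffffff
step 6: b <- ((c + d) // 2)          0xffffffff

Answer: 7 steps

b: 3,-4,3,-4,3,-4,3,-4,3,-4,3,-4,3,-4,3,-4,3,-4,3,-4,3,-4,3,-4,3,-4,3,-4,3,-4,3,-4
d: 6,-8,6,-8,6,-8,6,-8,6,-8,6,-8,6,-8,6,-8,6,-8,6,-8,6,-8,6,-8,6,-8,6,-8,6,-8,6,-8
c: 1,1,1,1,1,1,1,1,1,1,1,1,1,1,1,1,1,1,1,1,1,1,1,1,1,1,1,1,1,1,1,1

steps = 7; useful = 160; efficiency = 160/224 = 5/7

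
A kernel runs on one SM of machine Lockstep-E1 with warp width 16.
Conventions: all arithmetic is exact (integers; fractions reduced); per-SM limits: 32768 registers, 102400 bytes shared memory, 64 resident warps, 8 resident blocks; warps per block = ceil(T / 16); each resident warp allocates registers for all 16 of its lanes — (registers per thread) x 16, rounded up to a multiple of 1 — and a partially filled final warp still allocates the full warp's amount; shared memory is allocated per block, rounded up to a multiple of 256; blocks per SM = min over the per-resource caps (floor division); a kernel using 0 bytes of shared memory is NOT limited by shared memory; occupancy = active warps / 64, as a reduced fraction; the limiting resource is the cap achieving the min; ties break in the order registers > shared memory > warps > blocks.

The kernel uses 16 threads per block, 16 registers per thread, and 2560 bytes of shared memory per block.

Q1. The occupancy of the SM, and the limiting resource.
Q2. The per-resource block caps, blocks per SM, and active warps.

Answer: occupancy 1/8, limited by blocks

registers: 128 blocks
shared memory: 40 blocks
warps: 64 blocks
blocks: 8 blocks

Answer: 8 blocks, 8 active warps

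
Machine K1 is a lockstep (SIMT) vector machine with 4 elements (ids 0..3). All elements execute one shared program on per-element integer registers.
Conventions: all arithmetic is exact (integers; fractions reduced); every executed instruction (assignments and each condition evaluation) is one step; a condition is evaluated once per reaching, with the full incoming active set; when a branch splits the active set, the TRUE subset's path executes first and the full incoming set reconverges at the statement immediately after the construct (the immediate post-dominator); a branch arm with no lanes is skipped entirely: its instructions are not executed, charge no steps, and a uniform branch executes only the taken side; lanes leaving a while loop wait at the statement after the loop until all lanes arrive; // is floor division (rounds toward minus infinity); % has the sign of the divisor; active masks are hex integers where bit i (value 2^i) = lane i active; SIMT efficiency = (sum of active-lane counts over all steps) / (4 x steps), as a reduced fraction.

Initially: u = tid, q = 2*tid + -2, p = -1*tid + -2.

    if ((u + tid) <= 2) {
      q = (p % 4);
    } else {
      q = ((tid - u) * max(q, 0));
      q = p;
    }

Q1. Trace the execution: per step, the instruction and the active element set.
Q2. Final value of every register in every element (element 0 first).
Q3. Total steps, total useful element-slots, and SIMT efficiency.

step 0: eval ((u + tid) <= 2)        0xf
step 1: q <- (p % 4)                 0x3
step 2: q <- ((tid - u) * max(q, 0)) 0xc
step 3: q <- p                       0xc

Answer: 4 steps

u: 0,1,2,3
q: 2,1,-4,-5
p: -2,-3,-4,-5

steps = 4; useful = 10; efficiency = 10/16 = 5/8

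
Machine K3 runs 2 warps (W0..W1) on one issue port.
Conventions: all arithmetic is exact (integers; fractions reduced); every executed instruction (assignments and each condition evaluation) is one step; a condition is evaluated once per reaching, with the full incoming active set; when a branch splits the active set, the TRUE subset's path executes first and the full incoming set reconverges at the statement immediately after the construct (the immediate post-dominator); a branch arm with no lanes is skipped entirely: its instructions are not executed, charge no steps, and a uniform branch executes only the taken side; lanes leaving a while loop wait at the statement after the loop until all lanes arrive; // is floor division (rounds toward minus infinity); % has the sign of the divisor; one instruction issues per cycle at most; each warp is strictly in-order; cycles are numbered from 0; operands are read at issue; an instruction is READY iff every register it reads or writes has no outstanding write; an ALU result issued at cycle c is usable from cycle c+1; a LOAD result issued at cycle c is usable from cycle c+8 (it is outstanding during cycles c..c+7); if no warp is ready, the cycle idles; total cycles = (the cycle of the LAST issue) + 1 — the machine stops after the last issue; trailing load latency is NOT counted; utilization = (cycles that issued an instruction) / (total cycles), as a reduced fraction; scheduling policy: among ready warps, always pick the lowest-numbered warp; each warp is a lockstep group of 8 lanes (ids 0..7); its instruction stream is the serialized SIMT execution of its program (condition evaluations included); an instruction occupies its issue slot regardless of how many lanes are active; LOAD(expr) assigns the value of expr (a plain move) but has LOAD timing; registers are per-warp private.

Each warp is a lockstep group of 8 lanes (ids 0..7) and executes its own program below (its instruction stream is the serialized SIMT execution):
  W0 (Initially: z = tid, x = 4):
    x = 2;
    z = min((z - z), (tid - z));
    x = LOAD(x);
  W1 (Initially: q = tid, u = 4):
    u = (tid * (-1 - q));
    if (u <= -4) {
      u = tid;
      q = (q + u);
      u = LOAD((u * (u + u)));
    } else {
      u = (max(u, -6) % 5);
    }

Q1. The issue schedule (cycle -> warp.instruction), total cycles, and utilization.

cycle 0: W0.I0
cycle 1: W0.I1
cycle 2: W0.I2
cycle 3: W1.I0
cycle 4: W1.I1
cycle 5: W1.I2
cycle 6: W1.I3
cycle 7: W1.I4
cycle 8: idle
cycle 9: idle
cycle 10: idle
cycle 11: idle
cycle 12: idle
cycle 13: idle
cycle 14: idle
cycle 15: W1.I5

Answer: 16 cycles, utilization 9/16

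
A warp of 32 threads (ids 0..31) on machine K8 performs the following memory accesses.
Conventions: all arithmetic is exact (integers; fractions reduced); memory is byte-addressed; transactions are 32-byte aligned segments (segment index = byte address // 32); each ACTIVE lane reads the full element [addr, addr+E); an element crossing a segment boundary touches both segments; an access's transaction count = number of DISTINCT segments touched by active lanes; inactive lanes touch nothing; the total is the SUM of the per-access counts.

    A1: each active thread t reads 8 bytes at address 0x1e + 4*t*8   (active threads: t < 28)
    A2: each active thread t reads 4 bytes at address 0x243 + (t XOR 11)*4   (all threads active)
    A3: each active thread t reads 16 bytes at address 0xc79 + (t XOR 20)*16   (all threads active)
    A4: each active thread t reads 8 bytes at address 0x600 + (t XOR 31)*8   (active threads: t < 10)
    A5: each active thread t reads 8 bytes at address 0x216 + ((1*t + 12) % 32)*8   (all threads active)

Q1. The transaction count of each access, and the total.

A1: 29 transactions
A2: 5 transactions
A3: 17 transactions
A4: 3 transactions
A5: 9 transactions

Answer: 29,5,17,3,9; total 63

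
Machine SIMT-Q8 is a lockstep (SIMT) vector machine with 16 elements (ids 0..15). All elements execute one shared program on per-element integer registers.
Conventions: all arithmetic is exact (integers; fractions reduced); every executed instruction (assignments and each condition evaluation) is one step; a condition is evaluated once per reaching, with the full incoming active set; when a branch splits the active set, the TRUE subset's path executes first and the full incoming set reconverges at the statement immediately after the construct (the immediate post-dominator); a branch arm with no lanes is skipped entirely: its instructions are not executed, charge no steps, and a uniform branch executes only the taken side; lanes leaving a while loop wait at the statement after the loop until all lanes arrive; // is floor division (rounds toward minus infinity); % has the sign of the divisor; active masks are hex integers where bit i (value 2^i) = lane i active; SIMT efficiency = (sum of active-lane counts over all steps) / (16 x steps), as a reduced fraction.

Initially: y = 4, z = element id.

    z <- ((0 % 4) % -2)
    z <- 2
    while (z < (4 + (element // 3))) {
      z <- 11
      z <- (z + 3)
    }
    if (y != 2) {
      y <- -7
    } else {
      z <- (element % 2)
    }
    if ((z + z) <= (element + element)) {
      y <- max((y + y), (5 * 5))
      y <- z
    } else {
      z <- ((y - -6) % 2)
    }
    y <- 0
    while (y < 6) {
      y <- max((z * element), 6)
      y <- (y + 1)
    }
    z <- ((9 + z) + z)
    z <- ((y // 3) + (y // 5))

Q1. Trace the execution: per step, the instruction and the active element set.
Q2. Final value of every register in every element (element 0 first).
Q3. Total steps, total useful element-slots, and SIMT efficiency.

step 0: z <- ((0 % 4) % -2)          0xffff
step 1: z <- 2                       0xffff
step 2: eval (z < (4 + (element // 3))) 0xffff
step 3: z <- 11                      0xffff
step 4: z <- (z + 3)                 0xffff
step 5: eval (z < (4 + (element // 3))) 0xffff
step 6: eval (y != 2)                0xffff
step 7: y <- -7                      0xffff
step 8: eval ((z + z) <= (element + element)) 0xffff
step 9: y <- max((y + y), (5 * 5))   0xc000
step 10: y <- z                       0xc000
step 11: z <- ((y - -6) % 2)          0x3fff
step 12: y <- 0                       0xffff
step 13: eval (y < 6)                 0xffff
step 14: y <- max((z * element), 6)   0xffff
step 15: y <- (y + 1)                 0xffff
step 16: eval (y < 6)                 0xffff
step 17: z <- ((9 + z) + z)           0xffff
step 18: z <- ((y // 3) + (y // 5))   0xffff

Answer: 19 steps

y: 7,7,7,7,7,7,7,8,9,10,11,12,13,14,197,211
z: 3,3,3,3,3,3,3,3,4,5,5,6,6,6,104,112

steps = 19; useful = 274; efficiency = 274/304 = 137/152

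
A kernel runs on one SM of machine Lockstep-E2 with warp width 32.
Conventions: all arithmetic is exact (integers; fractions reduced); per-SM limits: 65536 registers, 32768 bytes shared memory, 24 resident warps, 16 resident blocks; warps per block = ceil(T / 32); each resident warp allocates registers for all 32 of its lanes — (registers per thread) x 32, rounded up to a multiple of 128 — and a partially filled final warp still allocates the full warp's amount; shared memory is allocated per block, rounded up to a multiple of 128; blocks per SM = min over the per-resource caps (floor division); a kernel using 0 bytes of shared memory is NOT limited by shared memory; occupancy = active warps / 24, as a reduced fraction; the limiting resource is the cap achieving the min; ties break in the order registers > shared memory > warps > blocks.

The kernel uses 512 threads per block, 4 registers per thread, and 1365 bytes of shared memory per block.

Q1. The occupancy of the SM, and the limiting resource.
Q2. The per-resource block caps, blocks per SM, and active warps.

Answer: occupancy 2/3, limited by warps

registers: 32 blocks
shared memory: 23 blocks
warps: 1 block
blocks: 16 blocks

Answer: 1 block, 16 active warps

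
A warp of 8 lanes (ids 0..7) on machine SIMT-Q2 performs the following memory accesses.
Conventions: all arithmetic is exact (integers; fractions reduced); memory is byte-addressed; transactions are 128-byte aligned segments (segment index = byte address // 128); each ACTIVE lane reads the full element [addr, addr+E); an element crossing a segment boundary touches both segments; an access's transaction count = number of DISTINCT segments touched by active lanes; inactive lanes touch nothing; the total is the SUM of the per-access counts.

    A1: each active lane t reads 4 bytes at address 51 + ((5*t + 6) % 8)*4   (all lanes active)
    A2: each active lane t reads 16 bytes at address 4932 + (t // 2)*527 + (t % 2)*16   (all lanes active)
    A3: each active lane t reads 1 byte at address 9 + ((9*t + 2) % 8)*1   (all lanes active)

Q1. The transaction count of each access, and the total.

A1: 1 transaction
A2: 6 transactions
A3: 1 transaction

Answer: 1,6,1; total 8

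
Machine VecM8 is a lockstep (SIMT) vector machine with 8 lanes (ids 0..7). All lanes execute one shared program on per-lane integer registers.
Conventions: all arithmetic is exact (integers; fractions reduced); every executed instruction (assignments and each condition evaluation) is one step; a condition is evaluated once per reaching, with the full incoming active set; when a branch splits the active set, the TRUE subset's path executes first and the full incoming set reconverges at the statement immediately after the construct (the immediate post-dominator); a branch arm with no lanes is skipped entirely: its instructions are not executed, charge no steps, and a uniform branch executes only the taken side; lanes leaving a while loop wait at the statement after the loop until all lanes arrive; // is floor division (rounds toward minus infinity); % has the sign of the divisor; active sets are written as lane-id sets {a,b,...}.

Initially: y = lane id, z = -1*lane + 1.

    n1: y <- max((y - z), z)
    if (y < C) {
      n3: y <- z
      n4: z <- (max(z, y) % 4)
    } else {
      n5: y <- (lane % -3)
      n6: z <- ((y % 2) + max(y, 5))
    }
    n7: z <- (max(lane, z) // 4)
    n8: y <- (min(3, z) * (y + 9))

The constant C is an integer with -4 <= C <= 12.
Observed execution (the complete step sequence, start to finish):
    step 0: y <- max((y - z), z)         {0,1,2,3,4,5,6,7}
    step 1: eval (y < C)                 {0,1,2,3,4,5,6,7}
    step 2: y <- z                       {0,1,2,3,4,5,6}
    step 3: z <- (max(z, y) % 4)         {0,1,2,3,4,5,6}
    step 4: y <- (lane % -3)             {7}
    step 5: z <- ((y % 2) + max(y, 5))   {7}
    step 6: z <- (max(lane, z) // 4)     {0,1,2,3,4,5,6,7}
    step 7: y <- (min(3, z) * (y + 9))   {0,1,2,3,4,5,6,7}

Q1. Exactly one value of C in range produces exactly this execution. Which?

Answer: C = 12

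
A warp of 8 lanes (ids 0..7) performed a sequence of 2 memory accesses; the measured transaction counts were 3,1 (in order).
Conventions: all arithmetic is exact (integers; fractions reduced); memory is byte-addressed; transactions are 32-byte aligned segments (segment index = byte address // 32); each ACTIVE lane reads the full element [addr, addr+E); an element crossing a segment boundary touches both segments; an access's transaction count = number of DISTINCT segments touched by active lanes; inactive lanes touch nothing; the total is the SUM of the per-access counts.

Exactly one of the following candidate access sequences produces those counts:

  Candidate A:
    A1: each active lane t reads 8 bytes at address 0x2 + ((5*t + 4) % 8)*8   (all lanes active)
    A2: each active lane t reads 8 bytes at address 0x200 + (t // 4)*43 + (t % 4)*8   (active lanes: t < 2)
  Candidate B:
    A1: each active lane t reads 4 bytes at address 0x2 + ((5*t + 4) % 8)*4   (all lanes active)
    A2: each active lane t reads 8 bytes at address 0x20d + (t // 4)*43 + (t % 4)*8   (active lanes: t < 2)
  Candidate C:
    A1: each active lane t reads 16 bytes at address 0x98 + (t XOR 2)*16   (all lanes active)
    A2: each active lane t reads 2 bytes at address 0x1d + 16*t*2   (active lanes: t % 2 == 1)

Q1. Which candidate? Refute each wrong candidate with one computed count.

B: A1 gives 2 transactions, not 3
C: A1 gives 5 transactions, not 3
A: all counts match (3,1)

Answer: A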